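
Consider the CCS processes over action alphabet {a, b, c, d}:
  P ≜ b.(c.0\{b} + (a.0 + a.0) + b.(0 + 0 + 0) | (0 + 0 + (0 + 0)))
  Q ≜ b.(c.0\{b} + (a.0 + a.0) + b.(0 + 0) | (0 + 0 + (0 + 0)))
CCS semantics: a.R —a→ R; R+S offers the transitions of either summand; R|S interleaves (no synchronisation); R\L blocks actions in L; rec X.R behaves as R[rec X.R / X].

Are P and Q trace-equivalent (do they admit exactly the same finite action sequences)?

P's transition system — 5 states:
  p0 = b.(c.0\{b} + (a.0 + a.0) + b.(0 + 0 + 0) | (0 + 0 + (0 + 0))) | =b=> p1
  p1 = c.0\{b} + (a.0 + a.0) + b.(0 + 0 + 0) | (0 + 0 + (0 + 0)) | =a=> p2, =b=> p3, =c=> p4
  p2 = 0 | deadlocked
  p3 = (0 + 0 + 0) | (0 + 0 + (0 + 0)) | deadlocked
  p4 = 0\{b} | deadlocked
Q's transition system — 5 states:
  q0 = b.(c.0\{b} + (a.0 + a.0) + b.(0 + 0) | (0 + 0 + (0 + 0))) | =b=> q1
  q1 = c.0\{b} + (a.0 + a.0) + b.(0 + 0) | (0 + 0 + (0 + 0)) | =a=> q2, =b=> q3, =c=> q4
  q2 = 0 | deadlocked
  q3 = (0 + 0) | (0 + 0 + (0 + 0)) | deadlocked
  q4 = 0\{b} | deadlocked
Partition-refinement fixed point:
  B0 = {p0, q0}
  B1 = {p1, q1}
  B2 = {p2, p3, p4, q2, q3, q4}
p0 ∈ B0, q0 ∈ B0 → same block
Bisimilar ⇒ trace-equivalent.

traces(P) = traces(Q)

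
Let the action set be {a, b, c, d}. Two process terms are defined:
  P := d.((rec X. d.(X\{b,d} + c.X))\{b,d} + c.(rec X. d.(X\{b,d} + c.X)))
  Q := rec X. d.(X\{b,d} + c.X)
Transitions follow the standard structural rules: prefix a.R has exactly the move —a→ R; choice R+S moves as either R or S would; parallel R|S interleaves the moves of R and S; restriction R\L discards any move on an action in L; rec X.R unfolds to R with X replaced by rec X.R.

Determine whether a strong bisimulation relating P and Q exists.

LTS(P): 3 reachable states
  s0 = d.((rec X. d.(X\{b,d} + c.X))\{b,d} + c.(rec X. d.(X\{b,d} + c.X))) :: -d-> s1
  s1 = (rec X. d.(X\{b,d} + c.X))\{b,d} + c.(rec X. d.(X\{b,d} + c.X)) :: -c-> s2
  s2 = rec X. d.(X\{b,d} + c.X) :: -d-> s1
LTS(Q): 2 reachable states
  t0 = rec X. d.(X\{b,d} + c.X) :: -d-> t1
  t1 = (rec X. d.(X\{b,d} + c.X))\{b,d} + c.(rec X. d.(X\{b,d} + c.X)) :: -c-> t0
Coarsest stable partition (strong bisimilarity classes):
  B0 = {s0, s2, t0}
  B1 = {s1, t1}
s0 ∈ B0, t0 ∈ B0 → same block

YES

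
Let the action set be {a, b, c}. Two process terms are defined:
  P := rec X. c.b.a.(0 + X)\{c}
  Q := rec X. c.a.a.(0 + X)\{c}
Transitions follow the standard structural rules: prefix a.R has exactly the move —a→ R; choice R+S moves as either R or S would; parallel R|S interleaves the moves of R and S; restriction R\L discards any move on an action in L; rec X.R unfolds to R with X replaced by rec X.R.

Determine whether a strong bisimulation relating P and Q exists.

NO

P's transition system — 4 states:
  s0 = rec X. c.b.a.(0 + X)\{c} ⊢ =c=> s1
  s1 = b.a.(0 + (rec X. c.b.a.(0 + X)\{c}))\{c} ⊢ =b=> s2
  s2 = a.(0 + (rec X. c.b.a.(0 + X)\{c}))\{c} ⊢ =a=> s3
  s3 = (0 + (rec X. c.b.a.(0 + X)\{c}))\{c} ⊢ ·
Q's transition system — 4 states:
  t0 = rec X. c.a.a.(0 + X)\{c} ⊢ =c=> t1
  t1 = a.a.(0 + (rec X. c.a.a.(0 + X)\{c}))\{c} ⊢ =a=> t2
  t2 = a.(0 + (rec X. c.a.a.(0 + X)\{c}))\{c} ⊢ =a=> t3
  t3 = (0 + (rec X. c.a.a.(0 + X)\{c}))\{c} ⊢ ·
Coarsest stable partition (strong bisimilarity classes):
  B0 = {s0}
  B1 = {s1}
  B2 = {s2, t2}
  B3 = {s3, t3}
  B4 = {t0}
  B5 = {t1}
s0 ∈ B0, t0 ∈ B4 → different blocks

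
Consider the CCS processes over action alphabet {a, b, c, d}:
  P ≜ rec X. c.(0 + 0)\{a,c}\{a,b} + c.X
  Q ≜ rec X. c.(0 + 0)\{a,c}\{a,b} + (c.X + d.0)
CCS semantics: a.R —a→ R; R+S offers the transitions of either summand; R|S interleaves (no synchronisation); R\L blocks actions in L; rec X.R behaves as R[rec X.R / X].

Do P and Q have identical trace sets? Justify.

P's transition system — 2 states:
  u0 = rec X. c.(0 + 0)\{a,c}\{a,b} + c.X ⊢ --c--▸ u0, --c--▸ u1
  u1 = (0 + 0)\{a,c}\{a,b} ⊢ deadlocked
Q's transition system — 3 states:
  v0 = rec X. c.(0 + 0)\{a,c}\{a,b} + (c.X + d.0) ⊢ --c--▸ v0, --c--▸ v1, --d--▸ v2
  v1 = (0 + 0)\{a,c}\{a,b} ⊢ deadlocked
  v2 = 0 ⊢ deadlocked
Executing d from Q (initial set {v0}):
  step 1 (d): {v2}
  — Q admits the full trace.
Executing d from P (initial set {u0}):
  step 1 (d): ∅  — P cannot continue

trace-distinct — witness ⟨d⟩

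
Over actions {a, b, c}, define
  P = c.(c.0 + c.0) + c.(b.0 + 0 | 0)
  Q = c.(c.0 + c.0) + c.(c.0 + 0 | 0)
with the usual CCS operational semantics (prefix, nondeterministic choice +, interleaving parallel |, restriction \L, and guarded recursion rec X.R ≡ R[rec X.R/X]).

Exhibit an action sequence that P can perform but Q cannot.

Reachable graph of P (4 states):
  u0 = c.(c.0 + c.0) + c.(b.0 + 0 | 0) | -c-> u1, -c-> u2
  u1 = b.0 + 0 | 0 | -b-> u3
  u2 = c.0 + c.0 | -c-> u3
  u3 = 0 | deadlocked
Reachable graph of Q (4 states):
  v0 = c.(c.0 + c.0) + c.(c.0 + 0 | 0) | -c-> v1, -c-> v2
  v1 = c.0 + 0 | 0 | -c-> v3
  v2 = c.0 + c.0 | -c-> v3
  v3 = 0 | deadlocked
Run σ = ⟨cb⟩ on P: start {u0}
  step 1 (c): {u1, u2}
  step 2 (b): {u3}
  ✓ P
Run σ = ⟨cb⟩ on Q: start {v0}
  step 1 (c): {v1, v2}
  step 2 (b): ∅  — Q cannot continue

cb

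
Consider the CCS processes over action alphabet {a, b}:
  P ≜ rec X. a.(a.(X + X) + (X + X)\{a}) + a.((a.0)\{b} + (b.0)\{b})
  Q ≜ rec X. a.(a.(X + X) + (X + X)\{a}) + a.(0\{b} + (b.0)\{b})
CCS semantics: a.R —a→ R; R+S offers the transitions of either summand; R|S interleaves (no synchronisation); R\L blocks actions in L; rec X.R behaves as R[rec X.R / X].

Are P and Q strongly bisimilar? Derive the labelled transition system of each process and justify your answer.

NO

Reachable graph of P (5 states):
  u0 = rec X. a.(a.(X + X) + (X + X)\{a}) + a.((a.0)\{b} + (b.0)\{b}) :: =a=> u1, =a=> u2
  u1 = (a.0)\{b} + (b.0)\{b} :: =a=> u3
  u2 = a.((rec X. a.(a.(X + X) + (X + X)\{a}) + a.((a.0)\{b} + (b.0)\{b})) + (rec X. a.(a.(X + X) + (X + X)\{a}) + a.((a.0)\{b} + (b.0)\{b}))) + ((rec X. a.(a.(X + X) + (X + X)\{a}) + a.((a.0)\{b} + (b.0)\{b})) + (rec X. a.(a.(X + X) + (X + X)\{a}) + a.((a.0)\{b} + (b.0)\{b})))\{a} :: =a=> u4
  u3 = 0\{b} :: (no moves)
  u4 = (rec X. a.(a.(X + X) + (X + X)\{a}) + a.((a.0)\{b} + (b.0)\{b})) + (rec X. a.(a.(X + X) + (X + X)\{a}) + a.((a.0)\{b} + (b.0)\{b})) :: =a=> u1, =a=> u2
Reachable graph of Q (4 states):
  v0 = rec X. a.(a.(X + X) + (X + X)\{a}) + a.(0\{b} + (b.0)\{b}) :: =a=> v1, =a=> v2
  v1 = 0\{b} + (b.0)\{b} :: (no moves)
  v2 = a.((rec X. a.(a.(X + X) + (X + X)\{a}) + a.(0\{b} + (b.0)\{b})) + (rec X. a.(a.(X + X) + (X + X)\{a}) + a.(0\{b} + (b.0)\{b}))) + ((rec X. a.(a.(X + X) + (X + X)\{a}) + a.(0\{b} + (b.0)\{b})) + (rec X. a.(a.(X + X) + (X + X)\{a}) + a.(0\{b} + (b.0)\{b})))\{a} :: =a=> v3
  v3 = (rec X. a.(a.(X + X) + (X + X)\{a}) + a.(0\{b} + (b.0)\{b})) + (rec X. a.(a.(X + X) + (X + X)\{a}) + a.(0\{b} + (b.0)\{b})) :: =a=> v1, =a=> v2
Partition-refinement fixed point:
  B0 = {u0, u4}
  B1 = {u1}
  B2 = {u3, v1}
  B3 = {u2}
  B4 = {v0, v3}
  B5 = {v2}
u0 ∈ B0, v0 ∈ B4 → different blocks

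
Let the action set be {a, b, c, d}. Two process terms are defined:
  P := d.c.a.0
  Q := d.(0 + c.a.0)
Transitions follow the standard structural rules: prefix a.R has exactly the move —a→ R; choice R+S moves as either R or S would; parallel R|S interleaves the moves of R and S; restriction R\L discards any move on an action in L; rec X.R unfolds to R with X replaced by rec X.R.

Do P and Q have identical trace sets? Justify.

YES

Reachable graph of P (4 states):
  s0 = d.c.a.0 ⊢ —d→ s1
  s1 = c.a.0 ⊢ —c→ s2
  s2 = a.0 ⊢ —a→ s3
  s3 = 0 ⊢ (no moves)
Reachable graph of Q (4 states):
  t0 = d.(0 + c.a.0) ⊢ —d→ t1
  t1 = 0 + c.a.0 ⊢ —c→ t2
  t2 = a.0 ⊢ —a→ t3
  t3 = 0 ⊢ (no moves)
Partition-refinement fixed point:
  B0 = {s0, t0}
  B1 = {s1, t1}
  B2 = {s2, t2}
  B3 = {s3, t3}
s0 ∈ B0, t0 ∈ B0 → same block
Bisimilar ⇒ trace-equivalent.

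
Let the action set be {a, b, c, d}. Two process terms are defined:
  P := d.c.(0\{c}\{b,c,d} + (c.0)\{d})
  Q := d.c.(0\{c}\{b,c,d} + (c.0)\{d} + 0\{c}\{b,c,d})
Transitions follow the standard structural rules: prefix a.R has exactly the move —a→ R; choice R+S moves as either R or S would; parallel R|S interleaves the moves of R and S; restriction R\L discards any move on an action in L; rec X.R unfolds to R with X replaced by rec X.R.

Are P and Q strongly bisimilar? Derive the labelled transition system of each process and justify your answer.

YES

Reachable graph of P (4 states):
  m0 = d.c.(0\{c}\{b,c,d} + (c.0)\{d}) :: ··d··> m1
  m1 = c.(0\{c}\{b,c,d} + (c.0)\{d}) :: ··c··> m2
  m2 = 0\{c}\{b,c,d} + (c.0)\{d} :: ··c··> m3
  m3 = 0\{d} :: ·
Reachable graph of Q (4 states):
  n0 = d.c.(0\{c}\{b,c,d} + (c.0)\{d} + 0\{c}\{b,c,d}) :: ··d··> n1
  n1 = c.(0\{c}\{b,c,d} + (c.0)\{d} + 0\{c}\{b,c,d}) :: ··c··> n2
  n2 = 0\{c}\{b,c,d} + (c.0)\{d} + 0\{c}\{b,c,d} :: ··c··> n3
  n3 = 0\{d} :: ·
Bisimilarity quotient blocks:
  B0 = {m0, n0}
  B1 = {m1, n1}
  B2 = {m2, n2}
  B3 = {m3, n3}
m0 ∈ B0, n0 ∈ B0 → same block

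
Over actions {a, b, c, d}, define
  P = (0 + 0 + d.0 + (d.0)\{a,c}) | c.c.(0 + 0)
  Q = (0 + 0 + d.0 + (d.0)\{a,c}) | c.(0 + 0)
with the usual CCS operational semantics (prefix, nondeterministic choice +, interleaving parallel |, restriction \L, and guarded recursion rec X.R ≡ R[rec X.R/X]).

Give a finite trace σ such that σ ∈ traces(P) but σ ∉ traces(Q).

cc

LTS(P): 9 reachable states
  u0 = (0 + 0 + d.0 + (d.0)\{a,c}) | c.c.(0 + 0) has moves ··c··> u1, ··d··> u2, ··d··> u3
  u1 = (0 + 0 + d.0 + (d.0)\{a,c}) | c.(0 + 0) has moves ··c··> u4, ··d··> u5, ··d··> u6
  u2 = 0 | c.c.(0 + 0) has moves ··c··> u5
  u3 = 0\{a,c} | c.c.(0 + 0) has moves ··c··> u6
  u4 = (0 + 0 + d.0 + (d.0)\{a,c}) | (0 + 0) has moves ··d··> u7, ··d··> u8
  u5 = 0 | c.(0 + 0) has moves ··c··> u7
  u6 = 0\{a,c} | c.(0 + 0) has moves ··c··> u8
  u7 = 0 | (0 + 0) has moves stopped
  u8 = 0\{a,c} | (0 + 0) has moves stopped
LTS(Q): 6 reachable states
  v0 = (0 + 0 + d.0 + (d.0)\{a,c}) | c.(0 + 0) has moves ··c··> v1, ··d··> v2, ··d··> v3
  v1 = (0 + 0 + d.0 + (d.0)\{a,c}) | (0 + 0) has moves ··d··> v4, ··d··> v5
  v2 = 0 | c.(0 + 0) has moves ··c··> v4
  v3 = 0\{a,c} | c.(0 + 0) has moves ··c··> v5
  v4 = 0 | (0 + 0) has moves stopped
  v5 = 0\{a,c} | (0 + 0) has moves stopped
Executing cc from P (initial set {u0}):
  after c @ step 1: {u1}
  after c @ step 2: {u4}
  ✓ P
Executing cc from Q (initial set {v0}):
  after c @ step 1: {v1}
  after c @ step 2: ∅  — Q cannot continue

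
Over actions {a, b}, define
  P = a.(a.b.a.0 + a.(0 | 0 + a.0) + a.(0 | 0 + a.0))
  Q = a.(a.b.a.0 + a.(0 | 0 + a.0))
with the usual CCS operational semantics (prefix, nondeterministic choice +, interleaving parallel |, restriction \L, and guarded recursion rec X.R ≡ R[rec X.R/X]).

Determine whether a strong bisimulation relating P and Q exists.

bisimilar

Reachable graph of P (6 states):
  s0 = a.(a.b.a.0 + a.(0 | 0 + a.0) + a.(0 | 0 + a.0)) has moves —a→ s1
  s1 = a.b.a.0 + a.(0 | 0 + a.0) + a.(0 | 0 + a.0) has moves —a→ s2, —a→ s3
  s2 = 0 | 0 + a.0 has moves —a→ s4
  s3 = b.a.0 has moves —b→ s5
  s4 = 0 has moves deadlocked
  s5 = a.0 has moves —a→ s4
Reachable graph of Q (6 states):
  t0 = a.(a.b.a.0 + a.(0 | 0 + a.0)) has moves —a→ t1
  t1 = a.b.a.0 + a.(0 | 0 + a.0) has moves —a→ t2, —a→ t3
  t2 = 0 | 0 + a.0 has moves —a→ t4
  t3 = b.a.0 has moves —b→ t5
  t4 = 0 has moves deadlocked
  t5 = a.0 has moves —a→ t4
Coarsest stable partition (strong bisimilarity classes):
  B0 = {s0, t0}
  B1 = {s1, t1}
  B2 = {s2, s5, t2, t5}
  B3 = {s4, t4}
  B4 = {s3, t3}
s0 ∈ B0, t0 ∈ B0 → same block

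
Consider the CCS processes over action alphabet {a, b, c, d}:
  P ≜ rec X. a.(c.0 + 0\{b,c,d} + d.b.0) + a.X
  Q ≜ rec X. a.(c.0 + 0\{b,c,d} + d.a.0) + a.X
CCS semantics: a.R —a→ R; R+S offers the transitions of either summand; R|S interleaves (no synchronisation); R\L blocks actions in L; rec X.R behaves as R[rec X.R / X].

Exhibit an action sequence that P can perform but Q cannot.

LTS(P): 4 reachable states
  p0 = rec X. a.(c.0 + 0\{b,c,d} + d.b.0) + a.X | =a=> p0, =a=> p1
  p1 = c.0 + 0\{b,c,d} + d.b.0 | =c=> p2, =d=> p3
  p2 = 0 | ∅
  p3 = b.0 | =b=> p2
LTS(Q): 4 reachable states
  q0 = rec X. a.(c.0 + 0\{b,c,d} + d.a.0) + a.X | =a=> q0, =a=> q1
  q1 = c.0 + 0\{b,c,d} + d.a.0 | =c=> q2, =d=> q3
  q2 = 0 | ∅
  q3 = a.0 | =a=> q2
Executing adb from P (initial set {p0}):
  after a @ step 1: {p0, p1}
  after d @ step 2: {p3}
  after b @ step 3: {p2}
  ✓ P
Executing adb from Q (initial set {q0}):
  after a @ step 1: {q0, q1}
  after d @ step 2: {q3}
  after b @ step 3: ∅ (Q stuck)

adb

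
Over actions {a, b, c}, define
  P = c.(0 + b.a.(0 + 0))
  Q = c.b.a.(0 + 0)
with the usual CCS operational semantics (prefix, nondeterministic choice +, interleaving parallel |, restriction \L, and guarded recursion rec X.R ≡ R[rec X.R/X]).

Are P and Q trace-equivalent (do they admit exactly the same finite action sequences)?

Reachable graph of P (4 states):
  p0 = c.(0 + b.a.(0 + 0)) has moves —c→ p1
  p1 = 0 + b.a.(0 + 0) has moves —b→ p2
  p2 = a.(0 + 0) has moves —a→ p3
  p3 = 0 + 0 has moves (no moves)
Reachable graph of Q (4 states):
  q0 = c.b.a.(0 + 0) has moves —c→ q1
  q1 = b.a.(0 + 0) has moves —b→ q2
  q2 = a.(0 + 0) has moves —a→ q3
  q3 = 0 + 0 has moves (no moves)
Bisimilarity quotient blocks:
  B0 = {p0, q0}
  B1 = {p1, q1}
  B2 = {p2, q2}
  B3 = {p3, q3}
p0 ∈ B0, q0 ∈ B0 → same block
Bisimilar ⇒ trace-equivalent.

YES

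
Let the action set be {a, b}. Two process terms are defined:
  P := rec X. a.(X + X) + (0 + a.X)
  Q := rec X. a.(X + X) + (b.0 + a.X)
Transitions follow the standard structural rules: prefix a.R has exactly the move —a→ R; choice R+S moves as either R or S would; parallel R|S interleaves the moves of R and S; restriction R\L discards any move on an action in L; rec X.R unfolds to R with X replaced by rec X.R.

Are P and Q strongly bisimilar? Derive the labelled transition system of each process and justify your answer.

Reachable graph of P (2 states):
  p0 = rec X. a.(X + X) + (0 + a.X) → =a=> p0, =a=> p1
  p1 = (rec X. a.(X + X) + (0 + a.X)) + (rec X. a.(X + X) + (0 + a.X)) → =a=> p0, =a=> p1
Reachable graph of Q (3 states):
  q0 = rec X. a.(X + X) + (b.0 + a.X) → =a=> q0, =a=> q1, =b=> q2
  q1 = (rec X. a.(X + X) + (b.0 + a.X)) + (rec X. a.(X + X) + (b.0 + a.X)) → =a=> q0, =a=> q1, =b=> q2
  q2 = 0 → stopped
Partition-refinement fixed point:
  B0 = {p0, p1}
  B1 = {q0, q1}
  B2 = {q2}
p0 ∈ B0, q0 ∈ B1 → different blocks

not bisimilar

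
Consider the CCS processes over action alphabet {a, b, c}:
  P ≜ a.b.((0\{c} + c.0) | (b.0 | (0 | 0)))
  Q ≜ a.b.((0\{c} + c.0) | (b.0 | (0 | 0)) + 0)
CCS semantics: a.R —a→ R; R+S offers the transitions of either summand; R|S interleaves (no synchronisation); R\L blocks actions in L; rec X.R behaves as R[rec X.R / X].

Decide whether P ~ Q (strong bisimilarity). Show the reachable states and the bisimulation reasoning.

Reachable graph of P (6 states):
  m0 = a.b.((0\{c} + c.0) | (b.0 | (0 | 0))) ⊢ =a=> m1
  m1 = b.((0\{c} + c.0) | (b.0 | (0 | 0))) ⊢ =b=> m2
  m2 = (0\{c} + c.0) | (b.0 | (0 | 0)) ⊢ =b=> m3, =c=> m4
  m3 = (0\{c} + c.0) | (0 | (0 | 0)) ⊢ =c=> m5
  m4 = 0 | (b.0 | (0 | 0)) ⊢ =b=> m5
  m5 = 0 | (0 | (0 | 0)) ⊢ deadlocked
Reachable graph of Q (6 states):
  n0 = a.b.((0\{c} + c.0) | (b.0 | (0 | 0)) + 0) ⊢ =a=> n1
  n1 = b.((0\{c} + c.0) | (b.0 | (0 | 0)) + 0) ⊢ =b=> n2
  n2 = (0\{c} + c.0) | (b.0 | (0 | 0)) + 0 ⊢ =b=> n3, =c=> n4
  n3 = (0\{c} + c.0) | (0 | (0 | 0)) ⊢ =c=> n5
  n4 = 0 | (b.0 | (0 | 0)) ⊢ =b=> n5
  n5 = 0 | (0 | (0 | 0)) ⊢ deadlocked
Coarsest stable partition (strong bisimilarity classes):
  B0 = {m0, n0}
  B1 = {m1, n1}
  B2 = {m2, n2}
  B3 = {m4, n4}
  B4 = {m5, n5}
  B5 = {m3, n3}
m0 ∈ B0, n0 ∈ B0 → same block

bisimilar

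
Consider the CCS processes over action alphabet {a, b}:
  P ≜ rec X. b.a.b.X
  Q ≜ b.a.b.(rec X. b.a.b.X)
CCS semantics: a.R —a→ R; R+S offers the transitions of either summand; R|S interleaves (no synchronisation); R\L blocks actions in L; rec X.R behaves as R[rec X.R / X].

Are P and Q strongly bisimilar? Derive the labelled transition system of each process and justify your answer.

bisimilar

Reachable graph of P (3 states):
  p0 = rec X. b.a.b.X has moves ··b··> p1
  p1 = a.b.(rec X. b.a.b.X) has moves ··a··> p2
  p2 = b.(rec X. b.a.b.X) has moves ··b··> p0
Reachable graph of Q (4 states):
  q0 = b.a.b.(rec X. b.a.b.X) has moves ··b··> q1
  q1 = a.b.(rec X. b.a.b.X) has moves ··a··> q2
  q2 = b.(rec X. b.a.b.X) has moves ··b··> q3
  q3 = rec X. b.a.b.X has moves ··b··> q1
Bisimilarity quotient blocks:
  B0 = {p0, q0, q3}
  B1 = {p1, q1}
  B2 = {p2, q2}
p0 ∈ B0, q0 ∈ B0 → same block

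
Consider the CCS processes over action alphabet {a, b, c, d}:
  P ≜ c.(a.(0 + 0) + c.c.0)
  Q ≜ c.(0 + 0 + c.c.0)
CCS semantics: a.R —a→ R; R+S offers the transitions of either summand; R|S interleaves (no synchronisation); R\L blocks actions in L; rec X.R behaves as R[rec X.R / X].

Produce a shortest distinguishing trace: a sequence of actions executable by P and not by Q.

Reachable graph of P (5 states):
  u0 = c.(a.(0 + 0) + c.c.0) ⊢ —c→ u1
  u1 = a.(0 + 0) + c.c.0 ⊢ —a→ u2, —c→ u3
  u2 = 0 + 0 ⊢ deadlocked
  u3 = c.0 ⊢ —c→ u4
  u4 = 0 ⊢ deadlocked
Reachable graph of Q (4 states):
  v0 = c.(0 + 0 + c.c.0) ⊢ —c→ v1
  v1 = 0 + 0 + c.c.0 ⊢ —c→ v2
  v2 = c.0 ⊢ —c→ v3
  v3 = 0 ⊢ deadlocked
Run σ = ⟨ca⟩ on P: start {u0}
  [1] c ⇒ {u1}
  [2] a ⇒ {u2}
  P completes σ.
Run σ = ⟨ca⟩ on Q: start {v0}
  [1] c ⇒ {v1}
  [2] a ⇒ ∅ (Q stuck)

ca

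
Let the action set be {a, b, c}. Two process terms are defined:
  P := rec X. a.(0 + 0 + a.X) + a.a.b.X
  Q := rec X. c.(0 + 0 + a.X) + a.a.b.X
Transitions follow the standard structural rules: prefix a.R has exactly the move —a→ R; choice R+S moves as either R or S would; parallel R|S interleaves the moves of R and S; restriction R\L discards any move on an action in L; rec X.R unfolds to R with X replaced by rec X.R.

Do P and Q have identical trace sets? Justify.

P's transition system — 4 states:
  s0 = rec X. a.(0 + 0 + a.X) + a.a.b.X :: --a--▸ s1, --a--▸ s2
  s1 = 0 + 0 + a.(rec X. a.(0 + 0 + a.X) + a.a.b.X) :: --a--▸ s0
  s2 = a.b.(rec X. a.(0 + 0 + a.X) + a.a.b.X) :: --a--▸ s3
  s3 = b.(rec X. a.(0 + 0 + a.X) + a.a.b.X) :: --b--▸ s0
Q's transition system — 4 states:
  t0 = rec X. c.(0 + 0 + a.X) + a.a.b.X :: --a--▸ t1, --c--▸ t2
  t1 = a.b.(rec X. c.(0 + 0 + a.X) + a.a.b.X) :: --a--▸ t3
  t2 = 0 + 0 + a.(rec X. c.(0 + 0 + a.X) + a.a.b.X) :: --a--▸ t0
  t3 = b.(rec X. c.(0 + 0 + a.X) + a.a.b.X) :: --b--▸ t0
Run σ = ⟨aaa⟩ on P: start {s0}
  [1] a ⇒ {s1, s2}
  [2] a ⇒ {s0, s3}
  [3] a ⇒ {s1, s2}
  P completes σ.
Run σ = ⟨aaa⟩ on Q: start {t0}
  [1] a ⇒ {t1}
  [2] a ⇒ {t3}
  [3] a ⇒ ∅ (Q stuck)

traces(P) ≠ traces(Q) — witness ⟨aaa⟩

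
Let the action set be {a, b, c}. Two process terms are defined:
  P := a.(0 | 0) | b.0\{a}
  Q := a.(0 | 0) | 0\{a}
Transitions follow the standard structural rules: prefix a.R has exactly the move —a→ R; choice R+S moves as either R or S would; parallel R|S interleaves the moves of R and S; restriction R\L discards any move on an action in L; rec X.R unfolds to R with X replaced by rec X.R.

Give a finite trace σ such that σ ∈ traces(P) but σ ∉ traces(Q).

P's transition system — 4 states:
  s0 = a.(0 | 0) | b.0\{a} | --a--▸ s1, --b--▸ s2
  s1 = 0 | 0 | b.0\{a} | --b--▸ s3
  s2 = a.(0 | 0) | 0\{a} | --a--▸ s3
  s3 = 0 | 0 | 0\{a} | deadlocked
Q's transition system — 2 states:
  t0 = a.(0 | 0) | 0\{a} | --a--▸ t1
  t1 = 0 | 0 | 0\{a} | deadlocked
Executing b from P (initial set {s0}):
  after b @ step 1: {s2}
  — P admits the full trace.
Executing b from Q (initial set {t0}):
  after b @ step 1: ∅ (Q stuck)

b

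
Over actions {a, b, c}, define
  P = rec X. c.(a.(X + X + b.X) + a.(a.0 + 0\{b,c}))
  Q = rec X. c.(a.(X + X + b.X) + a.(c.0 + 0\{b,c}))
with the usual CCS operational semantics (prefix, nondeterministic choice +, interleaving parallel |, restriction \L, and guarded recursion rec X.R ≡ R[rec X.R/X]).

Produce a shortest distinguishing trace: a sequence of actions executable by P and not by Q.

caa

Reachable graph of P (5 states):
  p0 = rec X. c.(a.(X + X + b.X) + a.(a.0 + 0\{b,c})) :: --c--▸ p1
  p1 = a.((rec X. c.(a.(X + X + b.X) + a.(a.0 + 0\{b,c}))) + (rec X. c.(a.(X + X + b.X) + a.(a.0 + 0\{b,c}))) + b.(rec X. c.(a.(X + X + b.X) + a.(a.0 + 0\{b,c})))) + a.(a.0 + 0\{b,c}) :: --a--▸ p2, --a--▸ p3
  p2 = (rec X. c.(a.(X + X + b.X) + a.(a.0 + 0\{b,c}))) + (rec X. c.(a.(X + X + b.X) + a.(a.0 + 0\{b,c}))) + b.(rec X. c.(a.(X + X + b.X) + a.(a.0 + 0\{b,c}))) :: --b--▸ p0, --c--▸ p1
  p3 = a.0 + 0\{b,c} :: --a--▸ p4
  p4 = 0 :: ∅
Reachable graph of Q (5 states):
  q0 = rec X. c.(a.(X + X + b.X) + a.(c.0 + 0\{b,c})) :: --c--▸ q1
  q1 = a.((rec X. c.(a.(X + X + b.X) + a.(c.0 + 0\{b,c}))) + (rec X. c.(a.(X + X + b.X) + a.(c.0 + 0\{b,c}))) + b.(rec X. c.(a.(X + X + b.X) + a.(c.0 + 0\{b,c})))) + a.(c.0 + 0\{b,c}) :: --a--▸ q2, --a--▸ q3
  q2 = (rec X. c.(a.(X + X + b.X) + a.(c.0 + 0\{b,c}))) + (rec X. c.(a.(X + X + b.X) + a.(c.0 + 0\{b,c}))) + b.(rec X. c.(a.(X + X + b.X) + a.(c.0 + 0\{b,c}))) :: --b--▸ q0, --c--▸ q1
  q3 = c.0 + 0\{b,c} :: --c--▸ q4
  q4 = 0 :: ∅
Run σ = ⟨caa⟩ on P: start {p0}
  [1] c ⇒ {p1}
  [2] a ⇒ {p2, p3}
  [3] a ⇒ {p4}
  — P admits the full trace.
Run σ = ⟨caa⟩ on Q: start {q0}
  [1] c ⇒ {q1}
  [2] a ⇒ {q2, q3}
  [3] a ⇒ ∅ (Q stuck)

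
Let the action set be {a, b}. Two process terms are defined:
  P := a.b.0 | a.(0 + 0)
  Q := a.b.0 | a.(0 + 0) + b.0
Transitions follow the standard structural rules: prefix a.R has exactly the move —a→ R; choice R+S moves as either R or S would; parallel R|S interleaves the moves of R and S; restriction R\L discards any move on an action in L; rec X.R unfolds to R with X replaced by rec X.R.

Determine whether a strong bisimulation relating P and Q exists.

Reachable graph of P (6 states):
  m0 = a.b.0 | a.(0 + 0) has moves --a--▸ m1, --a--▸ m2
  m1 = a.b.0 | (0 + 0) has moves --a--▸ m3
  m2 = b.0 | a.(0 + 0) has moves --a--▸ m3, --b--▸ m4
  m3 = b.0 | (0 + 0) has moves --b--▸ m5
  m4 = 0 | a.(0 + 0) has moves --a--▸ m5
  m5 = 0 | (0 + 0) has moves deadlocked
Reachable graph of Q (7 states):
  n0 = a.b.0 | a.(0 + 0) + b.0 has moves --a--▸ n1, --a--▸ n2, --b--▸ n3
  n1 = a.b.0 | (0 + 0) has moves --a--▸ n4
  n2 = b.0 | a.(0 + 0) has moves --a--▸ n4, --b--▸ n5
  n3 = 0 has moves deadlocked
  n4 = b.0 | (0 + 0) has moves --b--▸ n6
  n5 = 0 | a.(0 + 0) has moves --a--▸ n6
  n6 = 0 | (0 + 0) has moves deadlocked
Partition-refinement fixed point:
  B0 = {m0}
  B1 = {m2, n2}
  B2 = {m3, n4}
  B3 = {m5, n3, n6}
  B4 = {m4, n5}
  B5 = {m1, n1}
  B6 = {n0}
m0 ∈ B0, n0 ∈ B6 → different blocks

P ≁ Q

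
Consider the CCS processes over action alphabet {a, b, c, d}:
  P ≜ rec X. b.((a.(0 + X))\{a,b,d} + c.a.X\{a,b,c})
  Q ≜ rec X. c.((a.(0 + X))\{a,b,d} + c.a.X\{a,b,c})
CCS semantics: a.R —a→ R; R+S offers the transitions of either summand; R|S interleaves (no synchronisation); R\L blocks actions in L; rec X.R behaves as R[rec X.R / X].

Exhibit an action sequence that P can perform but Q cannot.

Reachable graph of P (4 states):
  s0 = rec X. b.((a.(0 + X))\{a,b,d} + c.a.X\{a,b,c}) | --b--▸ s1
  s1 = (a.(0 + (rec X. b.((a.(0 + X))\{a,b,d} + c.a.X\{a,b,c}))))\{a,b,d} + c.a.(rec X. b.((a.(0 + X))\{a,b,d} + c.a.X\{a,b,c}))\{a,b,c} | --c--▸ s2
  s2 = a.(rec X. b.((a.(0 + X))\{a,b,d} + c.a.X\{a,b,c}))\{a,b,c} | --a--▸ s3
  s3 = (rec X. b.((a.(0 + X))\{a,b,d} + c.a.X\{a,b,c}))\{a,b,c} | (no moves)
Reachable graph of Q (4 states):
  t0 = rec X. c.((a.(0 + X))\{a,b,d} + c.a.X\{a,b,c}) | --c--▸ t1
  t1 = (a.(0 + (rec X. c.((a.(0 + X))\{a,b,d} + c.a.X\{a,b,c}))))\{a,b,d} + c.a.(rec X. c.((a.(0 + X))\{a,b,d} + c.a.X\{a,b,c}))\{a,b,c} | --c--▸ t2
  t2 = a.(rec X. c.((a.(0 + X))\{a,b,d} + c.a.X\{a,b,c}))\{a,b,c} | --a--▸ t3
  t3 = (rec X. c.((a.(0 + X))\{a,b,d} + c.a.X\{a,b,c}))\{a,b,c} | (no moves)
Executing b from P (initial set {s0}):
  step 1 (b): {s1}
  P completes σ.
Executing b from Q (initial set {t0}):
  step 1 (b): ∅ (Q stuck)

b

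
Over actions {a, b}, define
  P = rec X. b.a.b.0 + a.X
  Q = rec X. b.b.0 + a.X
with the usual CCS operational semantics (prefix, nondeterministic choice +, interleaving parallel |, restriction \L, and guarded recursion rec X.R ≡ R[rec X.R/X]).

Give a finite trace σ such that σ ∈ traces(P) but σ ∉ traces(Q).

P's transition system — 4 states:
  m0 = rec X. b.a.b.0 + a.X | —a→ m0, —b→ m1
  m1 = a.b.0 | —a→ m2
  m2 = b.0 | —b→ m3
  m3 = 0 | ·
Q's transition system — 3 states:
  n0 = rec X. b.b.0 + a.X | —a→ n0, —b→ n1
  n1 = b.0 | —b→ n2
  n2 = 0 | ·
Run σ = ⟨ba⟩ on P: start {m0}
  [1] b ⇒ {m1}
  [2] a ⇒ {m2}
  ✓ P
Run σ = ⟨ba⟩ on Q: start {n0}
  [1] b ⇒ {n1}
  [2] a ⇒ ∅  — Q cannot continue

ba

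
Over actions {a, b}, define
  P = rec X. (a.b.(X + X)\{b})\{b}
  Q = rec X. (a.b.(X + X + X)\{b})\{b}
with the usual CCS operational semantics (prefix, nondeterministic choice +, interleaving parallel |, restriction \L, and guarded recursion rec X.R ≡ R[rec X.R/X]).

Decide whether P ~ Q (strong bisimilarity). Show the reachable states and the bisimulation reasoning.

P ~ Q

Reachable graph of P (2 states):
  u0 = rec X. (a.b.(X + X)\{b})\{b} has moves -a-> u1
  u1 = (b.((rec X. (a.b.(X + X)\{b})\{b}) + (rec X. (a.b.(X + X)\{b})\{b}))\{b})\{b} has moves ∅
Reachable graph of Q (2 states):
  v0 = rec X. (a.b.(X + X + X)\{b})\{b} has moves -a-> v1
  v1 = (b.((rec X. (a.b.(X + X + X)\{b})\{b}) + (rec X. (a.b.(X + X + X)\{b})\{b}) + (rec X. (a.b.(X + X + X)\{b})\{b}))\{b})\{b} has moves ∅
Partition-refinement fixed point:
  B0 = {u0, v0}
  B1 = {u1, v1}
u0 ∈ B0, v0 ∈ B0 → same block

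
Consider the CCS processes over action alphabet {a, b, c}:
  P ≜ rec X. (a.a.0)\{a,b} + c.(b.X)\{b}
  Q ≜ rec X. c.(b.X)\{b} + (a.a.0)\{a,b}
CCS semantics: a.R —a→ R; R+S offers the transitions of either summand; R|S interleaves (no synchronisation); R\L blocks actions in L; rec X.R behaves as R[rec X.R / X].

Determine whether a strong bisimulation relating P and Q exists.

LTS(P): 2 reachable states
  m0 = rec X. (a.a.0)\{a,b} + c.(b.X)\{b} → -c-> m1
  m1 = (b.(rec X. (a.a.0)\{a,b} + c.(b.X)\{b}))\{b} → deadlocked
LTS(Q): 2 reachable states
  n0 = rec X. c.(b.X)\{b} + (a.a.0)\{a,b} → -c-> n1
  n1 = (b.(rec X. c.(b.X)\{b} + (a.a.0)\{a,b}))\{b} → deadlocked
Bisimilarity quotient blocks:
  B0 = {m0, n0}
  B1 = {m1, n1}
m0 ∈ B0, n0 ∈ B0 → same block

bisimilar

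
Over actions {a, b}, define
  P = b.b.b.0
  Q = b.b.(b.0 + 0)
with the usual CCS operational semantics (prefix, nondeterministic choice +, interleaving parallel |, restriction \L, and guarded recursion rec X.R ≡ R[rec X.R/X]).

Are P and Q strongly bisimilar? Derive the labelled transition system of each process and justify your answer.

P ~ Q

P's transition system — 4 states:
  p0 = b.b.b.0 :: -b-> p1
  p1 = b.b.0 :: -b-> p2
  p2 = b.0 :: -b-> p3
  p3 = 0 :: deadlocked
Q's transition system — 4 states:
  q0 = b.b.(b.0 + 0) :: -b-> q1
  q1 = b.(b.0 + 0) :: -b-> q2
  q2 = b.0 + 0 :: -b-> q3
  q3 = 0 :: deadlocked
Partition-refinement fixed point:
  B0 = {p0, q0}
  B1 = {p1, q1}
  B2 = {p2, q2}
  B3 = {p3, q3}
p0 ∈ B0, q0 ∈ B0 → same block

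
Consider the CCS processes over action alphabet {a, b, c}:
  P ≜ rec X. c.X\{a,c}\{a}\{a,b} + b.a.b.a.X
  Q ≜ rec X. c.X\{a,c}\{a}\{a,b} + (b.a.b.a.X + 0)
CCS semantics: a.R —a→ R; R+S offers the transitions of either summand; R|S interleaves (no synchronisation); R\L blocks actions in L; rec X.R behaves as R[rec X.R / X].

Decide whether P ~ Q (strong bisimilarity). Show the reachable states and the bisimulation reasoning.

LTS(P): 5 reachable states
  m0 = rec X. c.X\{a,c}\{a}\{a,b} + b.a.b.a.X → --b--▸ m1, --c--▸ m2
  m1 = a.b.a.(rec X. c.X\{a,c}\{a}\{a,b} + b.a.b.a.X) → --a--▸ m3
  m2 = (rec X. c.X\{a,c}\{a}\{a,b} + b.a.b.a.X)\{a,c}\{a}\{a,b} → (no moves)
  m3 = b.a.(rec X. c.X\{a,c}\{a}\{a,b} + b.a.b.a.X) → --b--▸ m4
  m4 = a.(rec X. c.X\{a,c}\{a}\{a,b} + b.a.b.a.X) → --a--▸ m0
LTS(Q): 5 reachable states
  n0 = rec X. c.X\{a,c}\{a}\{a,b} + (b.a.b.a.X + 0) → --b--▸ n1, --c--▸ n2
  n1 = a.b.a.(rec X. c.X\{a,c}\{a}\{a,b} + (b.a.b.a.X + 0)) → --a--▸ n3
  n2 = (rec X. c.X\{a,c}\{a}\{a,b} + (b.a.b.a.X + 0))\{a,c}\{a}\{a,b} → (no moves)
  n3 = b.a.(rec X. c.X\{a,c}\{a}\{a,b} + (b.a.b.a.X + 0)) → --b--▸ n4
  n4 = a.(rec X. c.X\{a,c}\{a}\{a,b} + (b.a.b.a.X + 0)) → --a--▸ n0
Bisimilarity quotient blocks:
  B0 = {m0, n0}
  B1 = {m1, n1}
  B2 = {m3, n3}
  B3 = {m4, n4}
  B4 = {m2, n2}
m0 ∈ B0, n0 ∈ B0 → same block

YES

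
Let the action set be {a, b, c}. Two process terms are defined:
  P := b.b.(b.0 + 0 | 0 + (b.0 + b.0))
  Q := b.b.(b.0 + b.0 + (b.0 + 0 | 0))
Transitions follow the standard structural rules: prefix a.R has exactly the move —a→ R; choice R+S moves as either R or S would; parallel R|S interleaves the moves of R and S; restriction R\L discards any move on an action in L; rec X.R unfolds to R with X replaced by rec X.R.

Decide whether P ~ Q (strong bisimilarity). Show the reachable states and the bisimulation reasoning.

YES

P's transition system — 4 states:
  p0 = b.b.(b.0 + 0 | 0 + (b.0 + b.0)) | =b=> p1
  p1 = b.(b.0 + 0 | 0 + (b.0 + b.0)) | =b=> p2
  p2 = b.0 + 0 | 0 + (b.0 + b.0) | =b=> p3
  p3 = 0 | stopped
Q's transition system — 4 states:
  q0 = b.b.(b.0 + b.0 + (b.0 + 0 | 0)) | =b=> q1
  q1 = b.(b.0 + b.0 + (b.0 + 0 | 0)) | =b=> q2
  q2 = b.0 + b.0 + (b.0 + 0 | 0) | =b=> q3
  q3 = 0 | stopped
Partition-refinement fixed point:
  B0 = {p0, q0}
  B1 = {p1, q1}
  B2 = {p2, q2}
  B3 = {p3, q3}
p0 ∈ B0, q0 ∈ B0 → same block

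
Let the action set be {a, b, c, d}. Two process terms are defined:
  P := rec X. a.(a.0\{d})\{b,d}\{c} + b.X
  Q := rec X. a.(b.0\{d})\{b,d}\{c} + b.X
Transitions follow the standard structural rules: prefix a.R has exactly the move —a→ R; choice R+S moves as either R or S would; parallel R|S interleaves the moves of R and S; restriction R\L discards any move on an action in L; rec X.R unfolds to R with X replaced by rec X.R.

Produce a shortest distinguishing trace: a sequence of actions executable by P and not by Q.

LTS(P): 3 reachable states
  u0 = rec X. a.(a.0\{d})\{b,d}\{c} + b.X ⊢ ··a··> u1, ··b··> u0
  u1 = (a.0\{d})\{b,d}\{c} ⊢ ··a··> u2
  u2 = 0\{d}\{b,d}\{c} ⊢ deadlocked
LTS(Q): 2 reachable states
  v0 = rec X. a.(b.0\{d})\{b,d}\{c} + b.X ⊢ ··a··> v1, ··b··> v0
  v1 = (b.0\{d})\{b,d}\{c} ⊢ deadlocked
Trace ⟨aa⟩ through P, begin at {u0}:
  [1] a ⇒ {u1}
  [2] a ⇒ {u2}
  ✓ P
Trace ⟨aa⟩ through Q, begin at {v0}:
  [1] a ⇒ {v1}
  [2] a ⇒ no successor for Q

aa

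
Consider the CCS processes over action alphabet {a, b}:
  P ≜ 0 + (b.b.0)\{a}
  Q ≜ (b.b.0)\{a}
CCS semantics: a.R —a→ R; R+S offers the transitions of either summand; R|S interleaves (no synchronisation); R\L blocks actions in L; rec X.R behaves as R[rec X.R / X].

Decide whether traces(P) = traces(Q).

LTS(P): 3 reachable states
  m0 = 0 + (b.b.0)\{a} :: ··b··> m1
  m1 = (b.0)\{a} :: ··b··> m2
  m2 = 0\{a} :: ∅
LTS(Q): 3 reachable states
  n0 = (b.b.0)\{a} :: ··b··> n1
  n1 = (b.0)\{a} :: ··b··> n2
  n2 = 0\{a} :: ∅
Bisimilarity quotient blocks:
  B0 = {m0, n0}
  B1 = {m1, n1}
  B2 = {m2, n2}
m0 ∈ B0, n0 ∈ B0 → same block
Bisimilar ⇒ trace-equivalent.

trace-equivalent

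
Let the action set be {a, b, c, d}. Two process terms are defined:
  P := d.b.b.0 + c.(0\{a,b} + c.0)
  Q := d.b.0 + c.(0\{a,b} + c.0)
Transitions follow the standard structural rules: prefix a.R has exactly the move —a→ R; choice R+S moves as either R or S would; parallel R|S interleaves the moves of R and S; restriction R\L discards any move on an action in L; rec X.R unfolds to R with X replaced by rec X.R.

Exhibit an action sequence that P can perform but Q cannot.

Reachable graph of P (5 states):
  s0 = d.b.b.0 + c.(0\{a,b} + c.0) has moves --c--▸ s1, --d--▸ s2
  s1 = 0\{a,b} + c.0 has moves --c--▸ s3
  s2 = b.b.0 has moves --b--▸ s4
  s3 = 0 has moves (no moves)
  s4 = b.0 has moves --b--▸ s3
Reachable graph of Q (4 states):
  t0 = d.b.0 + c.(0\{a,b} + c.0) has moves --c--▸ t1, --d--▸ t2
  t1 = 0\{a,b} + c.0 has moves --c--▸ t3
  t2 = b.0 has moves --b--▸ t3
  t3 = 0 has moves (no moves)
Executing dbb from P (initial set {s0}):
  [1] d ⇒ {s2}
  [2] b ⇒ {s4}
  [3] b ⇒ {s3}
  ✓ P
Executing dbb from Q (initial set {t0}):
  [1] d ⇒ {t2}
  [2] b ⇒ {t3}
  [3] b ⇒ ∅ (Q stuck)

dbb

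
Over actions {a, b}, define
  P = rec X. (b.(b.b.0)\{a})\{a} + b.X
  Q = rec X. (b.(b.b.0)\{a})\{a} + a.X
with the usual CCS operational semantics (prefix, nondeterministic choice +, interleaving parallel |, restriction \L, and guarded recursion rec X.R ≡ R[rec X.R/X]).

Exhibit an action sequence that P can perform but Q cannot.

bbbb

LTS(P): 4 reachable states
  u0 = rec X. (b.(b.b.0)\{a})\{a} + b.X → -b-> u0, -b-> u1
  u1 = (b.b.0)\{a}\{a} → -b-> u2
  u2 = (b.0)\{a}\{a} → -b-> u3
  u3 = 0\{a}\{a} → stopped
LTS(Q): 4 reachable states
  v0 = rec X. (b.(b.b.0)\{a})\{a} + a.X → -a-> v0, -b-> v1
  v1 = (b.b.0)\{a}\{a} → -b-> v2
  v2 = (b.0)\{a}\{a} → -b-> v3
  v3 = 0\{a}\{a} → stopped
Run σ = ⟨bbbb⟩ on P: start {u0}
  [1] b ⇒ {u0, u1}
  [2] b ⇒ {u0, u1, u2}
  [3] b ⇒ {u0, u1, u2, u3}
  [4] b ⇒ {u0, u1, u2, u3}
  P completes σ.
Run σ = ⟨bbbb⟩ on Q: start {v0}
  [1] b ⇒ {v1}
  [2] b ⇒ {v2}
  [3] b ⇒ {v3}
  [4] b ⇒ no successor for Q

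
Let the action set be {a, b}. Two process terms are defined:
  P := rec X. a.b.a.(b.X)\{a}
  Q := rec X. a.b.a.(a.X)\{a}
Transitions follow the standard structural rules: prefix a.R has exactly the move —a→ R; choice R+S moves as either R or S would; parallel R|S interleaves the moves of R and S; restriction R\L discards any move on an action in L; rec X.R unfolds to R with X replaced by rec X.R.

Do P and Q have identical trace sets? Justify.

NO — witness ⟨abab⟩

Reachable graph of P (5 states):
  s0 = rec X. a.b.a.(b.X)\{a} has moves —a→ s1
  s1 = b.a.(b.(rec X. a.b.a.(b.X)\{a}))\{a} has moves —b→ s2
  s2 = a.(b.(rec X. a.b.a.(b.X)\{a}))\{a} has moves —a→ s3
  s3 = (b.(rec X. a.b.a.(b.X)\{a}))\{a} has moves —b→ s4
  s4 = (rec X. a.b.a.(b.X)\{a})\{a} has moves (no moves)
Reachable graph of Q (4 states):
  t0 = rec X. a.b.a.(a.X)\{a} has moves —a→ t1
  t1 = b.a.(a.(rec X. a.b.a.(a.X)\{a}))\{a} has moves —b→ t2
  t2 = a.(a.(rec X. a.b.a.(a.X)\{a}))\{a} has moves —a→ t3
  t3 = (a.(rec X. a.b.a.(a.X)\{a}))\{a} has moves (no moves)
Executing abab from P (initial set {s0}):
  after a @ step 1: {s1}
  after b @ step 2: {s2}
  after a @ step 3: {s3}
  after b @ step 4: {s4}
  — P admits the full trace.
Executing abab from Q (initial set {t0}):
  after a @ step 1: {t1}
  after b @ step 2: {t2}
  after a @ step 3: {t3}
  after b @ step 4: ∅  — Q cannot continue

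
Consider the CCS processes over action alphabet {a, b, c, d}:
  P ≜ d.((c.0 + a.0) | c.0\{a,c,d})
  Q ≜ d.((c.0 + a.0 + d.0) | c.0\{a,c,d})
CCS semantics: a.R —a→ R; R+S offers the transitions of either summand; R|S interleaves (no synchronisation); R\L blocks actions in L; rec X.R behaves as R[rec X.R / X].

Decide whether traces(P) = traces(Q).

P's transition system — 5 states:
  s0 = d.((c.0 + a.0) | c.0\{a,c,d}) has moves --d--▸ s1
  s1 = (c.0 + a.0) | c.0\{a,c,d} has moves --a--▸ s2, --c--▸ s2, --c--▸ s3
  s2 = 0 | c.0\{a,c,d} has moves --c--▸ s4
  s3 = (c.0 + a.0) | 0\{a,c,d} has moves --a--▸ s4, --c--▸ s4
  s4 = 0 | 0\{a,c,d} has moves (no moves)
Q's transition system — 5 states:
  t0 = d.((c.0 + a.0 + d.0) | c.0\{a,c,d}) has moves --d--▸ t1
  t1 = (c.0 + a.0 + d.0) | c.0\{a,c,d} has moves --a--▸ t2, --c--▸ t2, --c--▸ t3, --d--▸ t2
  t2 = 0 | c.0\{a,c,d} has moves --c--▸ t4
  t3 = (c.0 + a.0 + d.0) | 0\{a,c,d} has moves --a--▸ t4, --c--▸ t4, --d--▸ t4
  t4 = 0 | 0\{a,c,d} has moves (no moves)
Run σ = ⟨dd⟩ on Q: start {t0}
  after d @ step 1: {t1}
  after d @ step 2: {t2}
  ✓ Q
Run σ = ⟨dd⟩ on P: start {s0}
  after d @ step 1: {s1}
  after d @ step 2: ∅  — P cannot continue

NO — witness ⟨dd⟩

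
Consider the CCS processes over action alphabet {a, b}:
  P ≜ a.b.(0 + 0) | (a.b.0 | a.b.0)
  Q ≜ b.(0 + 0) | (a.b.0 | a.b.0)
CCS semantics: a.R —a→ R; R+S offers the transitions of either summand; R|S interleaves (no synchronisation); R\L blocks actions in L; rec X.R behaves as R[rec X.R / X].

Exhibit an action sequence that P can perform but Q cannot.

LTS(P): 27 reachable states
  s0 = a.b.(0 + 0) | (a.b.0 | a.b.0) ⊢ =a=> s1, =a=> s2, =a=> s3
  s1 = a.b.(0 + 0) | (a.b.0 | b.0) ⊢ =a=> s4, =a=> s5, =b=> s6
  s2 = a.b.(0 + 0) | (b.0 | a.b.0) ⊢ =a=> s4, =a=> s7, =b=> s8
  s3 = b.(0 + 0) | (a.b.0 | a.b.0) ⊢ =a=> s5, =a=> s7, =b=> s9
  s4 = a.b.(0 + 0) | (b.0 | b.0) ⊢ =a=> s10, =b=> s11, =b=> s12
  s5 = b.(0 + 0) | (a.b.0 | b.0) ⊢ =a=> s10, =b=> s13, =b=> s14
  s6 = a.b.(0 + 0) | (a.b.0 | 0) ⊢ =a=> s12, =a=> s14
  s7 = b.(0 + 0) | (b.0 | a.b.0) ⊢ =a=> s10, =b=> s15, =b=> s16
  s8 = a.b.(0 + 0) | (0 | a.b.0) ⊢ =a=> s11, =a=> s16
  s9 = (0 + 0) | (a.b.0 | a.b.0) ⊢ =a=> s13, =a=> s15
  s10 = b.(0 + 0) | (b.0 | b.0) ⊢ =b=> s17, =b=> s18, =b=> s19
  s11 = a.b.(0 + 0) | (0 | b.0) ⊢ =a=> s18, =b=> s20
  s12 = a.b.(0 + 0) | (b.0 | 0) ⊢ =a=> s19, =b=> s20
  s13 = (0 + 0) | (a.b.0 | b.0) ⊢ =a=> s17, =b=> s21
  s14 = b.(0 + 0) | (a.b.0 | 0) ⊢ =a=> s19, =b=> s21
  s15 = (0 + 0) | (b.0 | a.b.0) ⊢ =a=> s17, =b=> s22
  s16 = b.(0 + 0) | (0 | a.b.0) ⊢ =a=> s18, =b=> s22
  s17 = (0 + 0) | (b.0 | b.0) ⊢ =b=> s23, =b=> s24
  s18 = b.(0 + 0) | (0 | b.0) ⊢ =b=> s23, =b=> s25
  s19 = b.(0 + 0) | (b.0 | 0) ⊢ =b=> s24, =b=> s25
  s20 = a.b.(0 + 0) | (0 | 0) ⊢ =a=> s25
  s21 = (0 + 0) | (a.b.0 | 0) ⊢ =a=> s24
  s22 = (0 + 0) | (0 | a.b.0) ⊢ =a=> s23
  s23 = (0 + 0) | (0 | b.0) ⊢ =b=> s26
  s24 = (0 + 0) | (b.0 | 0) ⊢ =b=> s26
  s25 = b.(0 + 0) | (0 | 0) ⊢ =b=> s26
  s26 = (0 + 0) | (0 | 0) ⊢ deadlocked
LTS(Q): 18 reachable states
  t0 = b.(0 + 0) | (a.b.0 | a.b.0) ⊢ =a=> t1, =a=> t2, =b=> t3
  t1 = b.(0 + 0) | (a.b.0 | b.0) ⊢ =a=> t4, =b=> t5, =b=> t6
  t2 = b.(0 + 0) | (b.0 | a.b.0) ⊢ =a=> t4, =b=> t7, =b=> t8
  t3 = (0 + 0) | (a.b.0 | a.b.0) ⊢ =a=> t5, =a=> t7
  t4 = b.(0 + 0) | (b.0 | b.0) ⊢ =b=> t10, =b=> t11, =b=> t9
  t5 = (0 + 0) | (a.b.0 | b.0) ⊢ =a=> t9, =b=> t12
  t6 = b.(0 + 0) | (a.b.0 | 0) ⊢ =a=> t11, =b=> t12
  t7 = (0 + 0) | (b.0 | a.b.0) ⊢ =a=> t9, =b=> t13
  t8 = b.(0 + 0) | (0 | a.b.0) ⊢ =a=> t10, =b=> t13
  t9 = (0 + 0) | (b.0 | b.0) ⊢ =b=> t14, =b=> t15
  t10 = b.(0 + 0) | (0 | b.0) ⊢ =b=> t14, =b=> t16
  t11 = b.(0 + 0) | (b.0 | 0) ⊢ =b=> t15, =b=> t16
  t12 = (0 + 0) | (a.b.0 | 0) ⊢ =a=> t15
  t13 = (0 + 0) | (0 | a.b.0) ⊢ =a=> t14
  t14 = (0 + 0) | (0 | b.0) ⊢ =b=> t17
  t15 = (0 + 0) | (b.0 | 0) ⊢ =b=> t17
  t16 = b.(0 + 0) | (0 | 0) ⊢ =b=> t17
  t17 = (0 + 0) | (0 | 0) ⊢ deadlocked
Executing aaa from P (initial set {s0}):
  step 1 (a): {s1, s2, s3}
  step 2 (a): {s4, s5, s7}
  step 3 (a): {s10}
  P completes σ.
Executing aaa from Q (initial set {t0}):
  step 1 (a): {t1, t2}
  step 2 (a): {t4}
  step 3 (a): no successor for Q

aaa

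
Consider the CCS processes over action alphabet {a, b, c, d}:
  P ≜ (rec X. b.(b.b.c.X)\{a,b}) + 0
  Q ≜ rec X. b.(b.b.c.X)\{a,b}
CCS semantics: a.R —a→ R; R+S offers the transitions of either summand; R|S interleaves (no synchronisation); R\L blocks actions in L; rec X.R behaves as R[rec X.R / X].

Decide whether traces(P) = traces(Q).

LTS(P): 2 reachable states
  u0 = (rec X. b.(b.b.c.X)\{a,b}) + 0 → --b--▸ u1
  u1 = (b.b.c.(rec X. b.(b.b.c.X)\{a,b}))\{a,b} → deadlocked
LTS(Q): 2 reachable states
  v0 = rec X. b.(b.b.c.X)\{a,b} → --b--▸ v1
  v1 = (b.b.c.(rec X. b.(b.b.c.X)\{a,b}))\{a,b} → deadlocked
Coarsest stable partition (strong bisimilarity classes):
  B0 = {u0, v0}
  B1 = {u1, v1}
u0 ∈ B0, v0 ∈ B0 → same block
Bisimilar ⇒ trace-equivalent.

trace-equivalent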